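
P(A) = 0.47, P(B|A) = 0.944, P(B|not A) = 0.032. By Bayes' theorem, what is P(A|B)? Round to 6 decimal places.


P(A|B) = P(B|A)*P(A) / P(B), P(B) = P(B|A)*P(A) + P(B|not A)*P(not A)
P(B|A)*P(A) = 0.944 * 0.47 = 0.44368
P(B|not A)*P(not A) = 0.032 * 0.53 = 0.01696
P(B) = 0.44368 + 0.01696 = 0.46064
P(A|B) = 0.44368 / 0.46064 = 2773/2879 ≈ 0.96318166

0.963182


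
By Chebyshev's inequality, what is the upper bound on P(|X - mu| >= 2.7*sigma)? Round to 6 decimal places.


P <= 1/k^2
k^2 = 2.7^2 = 7.29
1/k^2 = 1 / 7.29 = 100/729 ≈ 0.13717421

0.137174


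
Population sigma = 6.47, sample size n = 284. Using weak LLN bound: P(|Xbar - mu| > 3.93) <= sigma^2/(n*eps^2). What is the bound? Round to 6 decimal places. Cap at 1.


bound = min(1, sigma^2/(n*eps^2))
sigma^2 = 6.47^2 = 41.8609
n*eps^2 = 284 * 3.93^2 = 284 * 15.4449 = 4386.3516
sigma^2/(n*eps^2) = 41.8609 / 4386.3516 ≈ 0.00954344

0.009543


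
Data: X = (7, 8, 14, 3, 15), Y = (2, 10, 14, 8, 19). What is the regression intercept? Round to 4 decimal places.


a = ybar - b*xbar, where b = sum((xi-xbar)(yi-ybar)) / sum((xi-xbar)^2)
n = 5, xbar = 47/5 = 9.4, ybar = 53/5 = 10.6
Sxy = sum((xi-xbar)(yi-ybar)) = 100.8
Sxx = sum((xi-xbar)^2) = 101.2
b = Sxy / Sxx = 252/253 ≈ 0.996047
a = 10.6 - 0.996047 * 9.4 = 313/253 ≈ 1.237154

1.2372


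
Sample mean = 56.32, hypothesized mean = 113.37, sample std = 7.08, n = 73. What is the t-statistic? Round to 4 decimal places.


t = (xbar - mu0) / (s/sqrt(n))
xbar - mu0 = 56.32 - 113.37 = -57.05
sqrt(73) ≈ 8.54400375
s/sqrt(n) = 7.08 / 8.54400375 ≈ 0.82865132
t = -57.05 / 0.82865132 ≈ -68.846810

-68.8468


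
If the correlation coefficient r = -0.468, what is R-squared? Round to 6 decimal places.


R^2 = r^2 = (-0.468)^2 = 0.219024

0.219024


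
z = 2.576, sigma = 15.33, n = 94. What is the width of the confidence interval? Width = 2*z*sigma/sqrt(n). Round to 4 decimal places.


width = 2*z*sigma/sqrt(n)
2*z*sigma = 2 * 2.576 * 15.33 = 78.98016
sqrt(94) ≈ 9.695360
width = 78.98016 / 9.695360 ≈ 8.146182

8.1462


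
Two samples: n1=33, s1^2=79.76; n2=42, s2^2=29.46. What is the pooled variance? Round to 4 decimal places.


sp^2 = ((n1-1)*s1^2 + (n2-1)*s2^2)/(n1+n2-2)
(n1-1)*s1^2 = 32 * 79.76 = 2552.32
(n2-1)*s2^2 = 41 * 29.46 = 1207.86
numerator = 2552.32 + 1207.86 = 3760.18
n1+n2-2 = 73
sp^2 = 3760.18 / 73 = 188009/3650 ≈ 51.509315

51.5093


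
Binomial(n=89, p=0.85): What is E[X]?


E[X] = n*p = 89 * 0.85 = 75.65

75.65


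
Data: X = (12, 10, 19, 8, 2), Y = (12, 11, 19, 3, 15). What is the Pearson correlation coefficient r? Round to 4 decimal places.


r = sum((xi-xbar)(yi-ybar)) / sqrt(sum((xi-xbar)^2) * sum((yi-ybar)^2))
n = 5, xbar = 51/5 = 10.2, ybar = 60/5 = 12
Sxy = sum((xi-xbar)(yi-ybar)) = 57
Sxx = sum((xi-xbar)^2) = 152.8
Syy = sum((yi-ybar)^2) = 140
sqrt(Sxx*Syy) ≈ 146.260042
r = Sxy / sqrt(Sxx*Syy) = 57 / 146.260042 ≈ 0.389717

0.3897


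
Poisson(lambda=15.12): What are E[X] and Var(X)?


E[X] = Var(X) = lambda = 15.12

15.12, 15.12


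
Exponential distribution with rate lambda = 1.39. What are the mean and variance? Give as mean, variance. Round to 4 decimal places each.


mean = 1/lam, var = 1/lam^2
mean = 1 / 1.39 = 100/139 ≈ 0.719424
lam^2 = 1.39^2 = 1.9321
var = 1 / 1.9321 ≈ 0.517572

0.7194, 0.5176


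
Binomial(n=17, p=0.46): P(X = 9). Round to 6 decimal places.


P = C(n,k) * p^k * (1-p)^(n-k)
C(17,9) = 24310
p^k = 0.46^9 ≈ 0.0009221902
(1-p)^(n-k) = 0.54^8 ≈ 0.007230196
P = 24310 * 0.0009221902 * 0.007230196 ≈ 0.162090

0.162090


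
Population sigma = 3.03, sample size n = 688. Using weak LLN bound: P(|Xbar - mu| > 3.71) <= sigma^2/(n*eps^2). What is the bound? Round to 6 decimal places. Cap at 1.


bound = min(1, sigma^2/(n*eps^2))
sigma^2 = 3.03^2 = 9.1809
n*eps^2 = 688 * 3.71^2 = 688 * 13.7641 = 9469.7008
sigma^2/(n*eps^2) = 9.1809 / 9469.7008 ≈ 0.00096950

0.000970


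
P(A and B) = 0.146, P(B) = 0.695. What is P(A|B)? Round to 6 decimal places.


P(A|B) = P(A and B) / P(B) = 0.146 / 0.695 = 146/695 ≈ 0.21007194

0.210072


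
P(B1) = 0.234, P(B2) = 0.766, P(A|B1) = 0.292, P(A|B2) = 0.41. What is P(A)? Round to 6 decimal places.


P(A) = P(A|B1)*P(B1) + P(A|B2)*P(B2)
P(A|B1)*P(B1) = 0.292 * 0.234 = 0.068328
P(A|B2)*P(B2) = 0.41 * 0.766 = 0.31406
P(A) = 0.068328 + 0.31406 = 0.382388

0.382388


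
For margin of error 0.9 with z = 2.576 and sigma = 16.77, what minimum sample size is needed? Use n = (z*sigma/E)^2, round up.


z*sigma/E = 2.576 * 16.77 / 0.9 = 89999/1875 ≈ 47.999467
(z*sigma/E)^2 ≈ 2303.948800
round up: n = 2304

2304


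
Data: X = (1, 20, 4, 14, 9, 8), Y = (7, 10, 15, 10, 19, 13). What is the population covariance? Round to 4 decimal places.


Cov = (1/n)*sum((xi-xbar)(yi-ybar))
n = 6, xbar = 56/6 = 28/3 ≈ 9.333333, ybar = 74/6 = 37/3 ≈ 12.333333
sum((xi-xbar)(yi-ybar)) = -26/3 ≈ -8.666667
Cov = -8.666667 / 6 = -13/9 ≈ -1.444444

-1.4444


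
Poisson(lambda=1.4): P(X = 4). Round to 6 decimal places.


P = e^(-lam) * lam^k / k!
e^(-1.4) ≈ 0.2465970
lam^k = 1.4^4 = 3.8416
k! = 4! = 24
P = 0.2465970 * 3.8416 / 24 ≈ 0.039472

0.039472


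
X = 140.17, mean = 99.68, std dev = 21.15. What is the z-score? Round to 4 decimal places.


z = (X - mu) / sigma
X - mu = 140.17 - 99.68 = 40.49
z = 40.49 / 21.15 = 4049/2115 ≈ 1.914421

1.9144


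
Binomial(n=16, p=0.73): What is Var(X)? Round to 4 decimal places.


Var = n*p*(1-p) = 16 * 0.73 * 0.27 = 3.1536

3.1536


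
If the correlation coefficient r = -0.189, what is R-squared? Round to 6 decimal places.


R^2 = r^2 = (-0.189)^2 = 0.035721

0.035721


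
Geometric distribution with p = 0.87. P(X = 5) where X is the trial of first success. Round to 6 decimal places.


P = (1-p)^(k-1) * p
(1-p)^(k-1) = 0.13^4 = 0.00028561
P = 0.00028561 * 0.87 = 0.0002484807

0.000248


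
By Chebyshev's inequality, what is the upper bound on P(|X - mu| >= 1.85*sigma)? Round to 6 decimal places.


P <= 1/k^2
k^2 = 1.85^2 = 3.4225
1/k^2 = 1 / 3.4225 = 400/1369 ≈ 0.29218408

0.292184


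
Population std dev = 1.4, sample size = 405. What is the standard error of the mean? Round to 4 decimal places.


SE = sigma / sqrt(n)
sqrt(405) ≈ 20.124612
SE = 1.4 / 20.124612 ≈ 0.069567

0.0696


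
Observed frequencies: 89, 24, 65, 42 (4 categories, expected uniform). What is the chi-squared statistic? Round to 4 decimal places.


chi2 = sum((O-E)^2/E), E = total/4
total = 220, E = 220/4 = 55
(89 - 55)^2 / 55 = 1156 / 55 = 1156/55 ≈ 21.018182
(24 - 55)^2 / 55 = 961 / 55 = 961/55 ≈ 17.472727
(65 - 55)^2 / 55 = 100 / 55 = 20/11 ≈ 1.818182
(42 - 55)^2 / 55 = 169 / 55 = 169/55 ≈ 3.072727
chi2 = 2386/55 ≈ 43.381818

43.3818


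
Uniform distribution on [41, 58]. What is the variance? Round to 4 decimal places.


Var = (b-a)^2 / 12
(b-a)^2 = (58 - 41)^2 = 289
Var = 289/12 ≈ 24.083333

24.0833


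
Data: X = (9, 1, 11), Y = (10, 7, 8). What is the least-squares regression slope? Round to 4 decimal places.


b = sum((xi-xbar)(yi-ybar)) / sum((xi-xbar)^2)
n = 3, xbar = 21/3 = 7, ybar = 25/3 ≈ 8.333333
Sxy = sum((xi-xbar)(yi-ybar)) = 10
Sxx = sum((xi-xbar)^2) = 56
b = Sxy / Sxx = 5/28 ≈ 0.178571

0.1786


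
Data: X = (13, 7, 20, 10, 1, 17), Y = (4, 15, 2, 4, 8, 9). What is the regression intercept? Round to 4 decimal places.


a = ybar - b*xbar, where b = sum((xi-xbar)(yi-ybar)) / sum((xi-xbar)^2)
n = 6, xbar = 68/6 = 34/3 ≈ 11.333333, ybar = 42/6 = 7
Sxy = sum((xi-xbar)(yi-ybar)) = -78
Sxx = sum((xi-xbar)^2) = 712/3 ≈ 237.333333
b = Sxy / Sxx = -117/356 ≈ -0.328652
a = 7 - (-0.328652) * 11.333333 = 1909/178 ≈ 10.724719

10.7247


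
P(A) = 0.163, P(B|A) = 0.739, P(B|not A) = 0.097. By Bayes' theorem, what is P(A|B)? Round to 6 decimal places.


P(A|B) = P(B|A)*P(A) / P(B), P(B) = P(B|A)*P(A) + P(B|not A)*P(not A)
P(B|A)*P(A) = 0.739 * 0.163 = 0.120457
P(B|not A)*P(not A) = 0.097 * 0.837 = 0.081189
P(B) = 0.120457 + 0.081189 = 0.201646
P(A|B) = 0.120457 / 0.201646 ≈ 0.59736866

0.597369


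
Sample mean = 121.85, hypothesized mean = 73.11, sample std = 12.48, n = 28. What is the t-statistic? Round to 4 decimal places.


t = (xbar - mu0) / (s/sqrt(n))
xbar - mu0 = 121.85 - 73.11 = 48.74
sqrt(28) ≈ 5.29150262
s/sqrt(n) = 12.48 / 5.29150262 ≈ 2.35849831
t = 48.74 / 2.35849831 ≈ 20.665692

20.6657


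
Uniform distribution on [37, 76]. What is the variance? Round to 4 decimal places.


Var = (b-a)^2 / 12
(b-a)^2 = (76 - 37)^2 = 1521
Var = 1521/12 = 126.75

126.7500


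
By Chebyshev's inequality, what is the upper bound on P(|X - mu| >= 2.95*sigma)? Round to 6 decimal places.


P <= 1/k^2
k^2 = 2.95^2 = 8.7025
1/k^2 = 1 / 8.7025 = 400/3481 ≈ 0.11490951

0.114910


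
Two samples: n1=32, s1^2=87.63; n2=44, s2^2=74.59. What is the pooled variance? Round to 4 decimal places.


sp^2 = ((n1-1)*s1^2 + (n2-1)*s2^2)/(n1+n2-2)
(n1-1)*s1^2 = 31 * 87.63 = 2716.53
(n2-1)*s2^2 = 43 * 74.59 = 3207.37
numerator = 2716.53 + 3207.37 = 5923.9
n1+n2-2 = 74
sp^2 = 5923.9 / 74 = 59239/740 ≈ 80.052703

80.0527


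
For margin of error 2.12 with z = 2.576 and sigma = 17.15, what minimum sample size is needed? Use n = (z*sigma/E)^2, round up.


z*sigma/E = 2.576 * 17.15 / 2.12 = 55223/2650 ≈ 20.838868
(z*sigma/E)^2 ≈ 434.258416
round up: n = 435

435


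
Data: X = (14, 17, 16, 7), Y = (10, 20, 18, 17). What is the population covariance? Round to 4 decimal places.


Cov = (1/n)*sum((xi-xbar)(yi-ybar))
n = 4, xbar = 54/4 = 13.5, ybar = 65/4 = 16.25
sum((xi-xbar)(yi-ybar)) = 9.5
Cov = 9.5 / 4 = 2.375

2.3750


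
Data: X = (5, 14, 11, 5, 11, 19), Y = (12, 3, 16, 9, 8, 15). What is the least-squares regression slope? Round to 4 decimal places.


b = sum((xi-xbar)(yi-ybar)) / sum((xi-xbar)^2)
n = 6, xbar = 65/6 ≈ 10.833333, ybar = 63/6 = 10.5
Sxy = sum((xi-xbar)(yi-ybar)) = 13.5
Sxx = sum((xi-xbar)^2) = 869/6 ≈ 144.833333
b = Sxy / Sxx = 81/869 ≈ 0.093211

0.0932


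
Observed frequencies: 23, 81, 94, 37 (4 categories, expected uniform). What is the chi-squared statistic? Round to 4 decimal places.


chi2 = sum((O-E)^2/E), E = total/4
total = 235, E = 235/4 = 58.75
(23 - 58.75)^2 / 58.75 = 1278.0625 / 58.75 = 20449/940 ≈ 21.754255
(81 - 58.75)^2 / 58.75 = 495.0625 / 58.75 = 7921/940 ≈ 8.426596
(94 - 58.75)^2 / 58.75 = 1242.5625 / 58.75 = 21.15
(37 - 58.75)^2 / 58.75 = 473.0625 / 58.75 = 7569/940 ≈ 8.052128
chi2 = 2791/47 ≈ 59.382979

59.3830


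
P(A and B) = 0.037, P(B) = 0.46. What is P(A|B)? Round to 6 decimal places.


P(A|B) = P(A and B) / P(B) = 0.037 / 0.46 = 37/460 ≈ 0.08043478

0.080435


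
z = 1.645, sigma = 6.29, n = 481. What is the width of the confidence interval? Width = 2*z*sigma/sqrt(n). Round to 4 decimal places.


width = 2*z*sigma/sqrt(n)
2*z*sigma = 2 * 1.645 * 6.29 = 20.6941
sqrt(481) ≈ 21.931712
width = 20.6941 / 21.931712 ≈ 0.943570

0.9436


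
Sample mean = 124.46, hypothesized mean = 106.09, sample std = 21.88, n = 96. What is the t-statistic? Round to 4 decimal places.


t = (xbar - mu0) / (s/sqrt(n))
xbar - mu0 = 124.46 - 106.09 = 18.37
sqrt(96) ≈ 9.79795897
s/sqrt(n) = 21.88 / 9.79795897 ≈ 2.23311815
t = 18.37 / 2.23311815 ≈ 8.226166

8.2262


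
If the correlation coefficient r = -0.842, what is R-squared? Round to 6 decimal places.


R^2 = r^2 = (-0.842)^2 = 0.708964

0.708964


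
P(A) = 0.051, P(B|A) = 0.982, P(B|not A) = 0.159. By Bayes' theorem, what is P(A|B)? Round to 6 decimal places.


P(A|B) = P(B|A)*P(A) / P(B), P(B) = P(B|A)*P(A) + P(B|not A)*P(not A)
P(B|A)*P(A) = 0.982 * 0.051 = 0.050082
P(B|not A)*P(not A) = 0.159 * 0.949 = 0.150891
P(B) = 0.050082 + 0.150891 = 0.200973
P(A|B) = 0.050082 / 0.200973 ≈ 0.24919765

0.249198


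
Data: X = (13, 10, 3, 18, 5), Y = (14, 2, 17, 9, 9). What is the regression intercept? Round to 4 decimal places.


a = ybar - b*xbar, where b = sum((xi-xbar)(yi-ybar)) / sum((xi-xbar)^2)
n = 5, xbar = 49/5 = 9.8, ybar = 51/5 = 10.2
Sxy = sum((xi-xbar)(yi-ybar)) = -39.8
Sxx = sum((xi-xbar)^2) = 146.8
b = Sxy / Sxx = -199/734 ≈ -0.271117
a = 10.2 - (-0.271117) * 9.8 = 9437/734 ≈ 12.856948

12.8569


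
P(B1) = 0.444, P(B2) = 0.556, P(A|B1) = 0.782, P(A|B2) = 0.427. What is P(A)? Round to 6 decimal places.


P(A) = P(A|B1)*P(B1) + P(A|B2)*P(B2)
P(A|B1)*P(B1) = 0.782 * 0.444 = 0.347208
P(A|B2)*P(B2) = 0.427 * 0.556 = 0.237412
P(A) = 0.347208 + 0.237412 = 0.58462

0.584620


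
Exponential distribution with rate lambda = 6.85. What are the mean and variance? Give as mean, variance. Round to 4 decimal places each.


mean = 1/lam, var = 1/lam^2
mean = 1 / 6.85 = 20/137 ≈ 0.145985
lam^2 = 6.85^2 = 46.9225
var = 1 / 46.9225 ≈ 0.021312

0.1460, 0.0213


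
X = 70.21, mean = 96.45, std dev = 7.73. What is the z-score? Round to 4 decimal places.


z = (X - mu) / sigma
X - mu = 70.21 - 96.45 = -26.24
z = -26.24 / 7.73 = -2624/773 ≈ -3.394567

-3.3946


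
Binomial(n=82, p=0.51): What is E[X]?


E[X] = n*p = 82 * 0.51 = 41.82

41.82


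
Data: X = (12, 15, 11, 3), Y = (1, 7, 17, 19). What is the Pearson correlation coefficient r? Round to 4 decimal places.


r = sum((xi-xbar)(yi-ybar)) / sqrt(sum((xi-xbar)^2) * sum((yi-ybar)^2))
n = 4, xbar = 41/4 = 10.25, ybar = 44/4 = 11
Sxy = sum((xi-xbar)(yi-ybar)) = -90
Sxx = sum((xi-xbar)^2) = 78.75
Syy = sum((yi-ybar)^2) = 216
sqrt(Sxx*Syy) ≈ 130.422391
r = Sxy / sqrt(Sxx*Syy) = -90 / 130.422391 ≈ -0.690066

-0.6901


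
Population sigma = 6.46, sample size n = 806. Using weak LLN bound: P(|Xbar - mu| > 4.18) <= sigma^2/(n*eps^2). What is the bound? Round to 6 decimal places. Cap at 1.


bound = min(1, sigma^2/(n*eps^2))
sigma^2 = 6.46^2 = 41.7316
n*eps^2 = 806 * 4.18^2 = 806 * 17.4724 = 14082.7544
sigma^2/(n*eps^2) = 41.7316 / 14082.7544 ≈ 0.00296331

0.002963


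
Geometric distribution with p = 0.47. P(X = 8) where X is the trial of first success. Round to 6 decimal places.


P = (1-p)^(k-1) * p
(1-p)^(k-1) = 0.53^7 ≈ 0.01174711
P = 0.01174711 * 0.47 ≈ 0.005521142

0.005521


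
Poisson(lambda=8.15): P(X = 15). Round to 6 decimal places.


P = e^(-lam) * lam^k / k!
e^(-8.15) ≈ 0.0002887354
lam^k = 8.15^15 ≈ 46490490804983.720343
k! = 15! = 1307674368000
P = 0.0002887354 * 46490490804983.720343 / 1307674368000 ≈ 0.010265

0.010265


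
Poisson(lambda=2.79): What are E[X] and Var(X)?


E[X] = Var(X) = lambda = 2.79

2.79, 2.79


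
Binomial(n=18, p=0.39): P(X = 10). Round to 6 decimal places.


P = C(n,k) * p^k * (1-p)^(n-k)
C(18,10) = 43758
p^k = 0.39^10 ≈ 0.00008140406
(1-p)^(n-k) = 0.61^8 ≈ 0.01917073
P = 43758 * 0.00008140406 * 0.01917073 ≈ 0.068288

0.068288


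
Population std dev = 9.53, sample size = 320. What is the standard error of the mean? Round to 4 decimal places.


SE = sigma / sqrt(n)
sqrt(320) ≈ 17.888544
SE = 9.53 / 17.888544 ≈ 0.532743

0.5327


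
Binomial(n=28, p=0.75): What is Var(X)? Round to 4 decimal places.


Var = n*p*(1-p) = 28 * 0.75 * 0.25 = 5.25

5.2500


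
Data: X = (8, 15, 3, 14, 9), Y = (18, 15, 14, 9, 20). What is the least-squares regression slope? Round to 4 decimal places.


b = sum((xi-xbar)(yi-ybar)) / sum((xi-xbar)^2)
n = 5, xbar = 49/5 = 9.8, ybar = 76/5 = 15.2
Sxy = sum((xi-xbar)(yi-ybar)) = -27.8
Sxx = sum((xi-xbar)^2) = 94.8
b = Sxy / Sxx = -139/474 ≈ -0.293249

-0.2932


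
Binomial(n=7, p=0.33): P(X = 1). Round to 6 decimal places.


P = C(n,k) * p^k * (1-p)^(n-k)
C(7,1) = 7
p^k = 0.33^1 = 0.33
(1-p)^(n-k) = 0.67^6 ≈ 0.09045838
P = 7 * 0.33 * 0.09045838 ≈ 0.208959

0.208959


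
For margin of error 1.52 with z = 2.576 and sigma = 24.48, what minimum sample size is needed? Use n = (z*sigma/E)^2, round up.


z*sigma/E = 2.576 * 24.48 / 1.52 = 98532/2375 ≈ 41.487158
(z*sigma/E)^2 ≈ 1721.184270
round up: n = 1722

1722


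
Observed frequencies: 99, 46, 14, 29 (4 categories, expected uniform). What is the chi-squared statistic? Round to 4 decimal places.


chi2 = sum((O-E)^2/E), E = total/4
total = 188, E = 188/4 = 47
(99 - 47)^2 / 47 = 2704 / 47 = 2704/47 ≈ 57.531915
(46 - 47)^2 / 47 = 1 / 47 = 1/47 ≈ 0.021277
(14 - 47)^2 / 47 = 1089 / 47 = 1089/47 ≈ 23.170213
(29 - 47)^2 / 47 = 324 / 47 = 324/47 ≈ 6.893617
chi2 = 4118/47 ≈ 87.617021

87.6170


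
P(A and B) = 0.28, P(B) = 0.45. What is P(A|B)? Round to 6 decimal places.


P(A|B) = P(A and B) / P(B) = 0.28 / 0.45 = 28/45 ≈ 0.62222222

0.622222


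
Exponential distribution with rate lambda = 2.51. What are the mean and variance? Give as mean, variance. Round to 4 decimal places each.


mean = 1/lam, var = 1/lam^2
mean = 1 / 2.51 = 100/251 ≈ 0.398406
lam^2 = 2.51^2 = 6.3001
var = 1 / 6.3001 ≈ 0.158728

0.3984, 0.1587


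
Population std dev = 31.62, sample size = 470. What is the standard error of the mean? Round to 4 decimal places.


SE = sigma / sqrt(n)
sqrt(470) ≈ 21.679483
SE = 31.62 / 21.679483 ≈ 1.458522

1.4585


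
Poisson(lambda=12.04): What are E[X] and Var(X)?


E[X] = Var(X) = lambda = 12.04

12.04, 12.04


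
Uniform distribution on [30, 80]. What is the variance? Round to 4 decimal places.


Var = (b-a)^2 / 12
(b-a)^2 = (80 - 30)^2 = 2500
Var = 2500/12 ≈ 208.333333

208.3333


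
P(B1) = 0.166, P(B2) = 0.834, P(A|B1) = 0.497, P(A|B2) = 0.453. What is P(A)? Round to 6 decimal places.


P(A) = P(A|B1)*P(B1) + P(A|B2)*P(B2)
P(A|B1)*P(B1) = 0.497 * 0.166 = 0.082502
P(A|B2)*P(B2) = 0.453 * 0.834 = 0.377802
P(A) = 0.082502 + 0.377802 = 0.460304

0.460304


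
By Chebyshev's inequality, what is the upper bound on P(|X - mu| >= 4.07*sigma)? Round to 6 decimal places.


P <= 1/k^2
k^2 = 4.07^2 = 16.5649
1/k^2 = 1 / 16.5649 ≈ 0.06036861

0.060369


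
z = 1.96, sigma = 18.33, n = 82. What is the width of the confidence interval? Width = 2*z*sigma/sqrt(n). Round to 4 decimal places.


width = 2*z*sigma/sqrt(n)
2*z*sigma = 2 * 1.96 * 18.33 = 71.8536
sqrt(82) ≈ 9.055385
width = 71.8536 / 9.055385 ≈ 7.934903

7.9349


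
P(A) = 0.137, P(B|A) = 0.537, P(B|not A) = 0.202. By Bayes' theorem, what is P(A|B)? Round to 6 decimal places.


P(A|B) = P(B|A)*P(A) / P(B), P(B) = P(B|A)*P(A) + P(B|not A)*P(not A)
P(B|A)*P(A) = 0.537 * 0.137 = 0.073569
P(B|not A)*P(not A) = 0.202 * 0.863 = 0.174326
P(B) = 0.073569 + 0.174326 = 0.247895
P(A|B) = 0.073569 / 0.247895 ≈ 0.29677484

0.296775


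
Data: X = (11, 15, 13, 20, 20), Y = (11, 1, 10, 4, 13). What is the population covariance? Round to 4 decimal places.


Cov = (1/n)*sum((xi-xbar)(yi-ybar))
n = 5, xbar = 79/5 = 15.8, ybar = 39/5 = 7.8
sum((xi-xbar)(yi-ybar)) = -10.2
Cov = -10.2 / 5 = -2.04

-2.0400


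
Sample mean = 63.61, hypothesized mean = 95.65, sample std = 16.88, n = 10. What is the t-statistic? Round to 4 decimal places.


t = (xbar - mu0) / (s/sqrt(n))
xbar - mu0 = 63.61 - 95.65 = -32.04
sqrt(10) ≈ 3.16227766
s/sqrt(n) = 16.88 / 3.16227766 ≈ 5.33792469
t = -32.04 / 5.33792469 ≈ -6.002333

-6.0023


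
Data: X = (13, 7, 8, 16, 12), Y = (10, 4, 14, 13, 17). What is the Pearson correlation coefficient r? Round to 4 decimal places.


r = sum((xi-xbar)(yi-ybar)) / sqrt(sum((xi-xbar)^2) * sum((yi-ybar)^2))
n = 5, xbar = 56/5 = 11.2, ybar = 58/5 = 11.6
Sxy = sum((xi-xbar)(yi-ybar)) = 32.4
Sxx = sum((xi-xbar)^2) = 54.8
Syy = sum((yi-ybar)^2) = 97.2
sqrt(Sxx*Syy) ≈ 72.983286
r = Sxy / sqrt(Sxx*Syy) = 32.4 / 72.983286 ≈ 0.443937

0.4439


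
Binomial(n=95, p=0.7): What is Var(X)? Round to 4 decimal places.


Var = n*p*(1-p) = 95 * 0.7 * 0.3 = 19.95

19.9500


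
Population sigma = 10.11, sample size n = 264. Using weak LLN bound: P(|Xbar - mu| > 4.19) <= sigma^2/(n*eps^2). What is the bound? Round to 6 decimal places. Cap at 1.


bound = min(1, sigma^2/(n*eps^2))
sigma^2 = 10.11^2 = 102.2121
n*eps^2 = 264 * 4.19^2 = 264 * 17.5561 = 4634.8104
sigma^2/(n*eps^2) = 102.2121 / 4634.8104 ≈ 0.02205314

0.022053


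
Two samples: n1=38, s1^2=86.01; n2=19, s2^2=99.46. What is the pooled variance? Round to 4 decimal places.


sp^2 = ((n1-1)*s1^2 + (n2-1)*s2^2)/(n1+n2-2)
(n1-1)*s1^2 = 37 * 86.01 = 3182.37
(n2-1)*s2^2 = 18 * 99.46 = 1790.28
numerator = 3182.37 + 1790.28 = 4972.65
n1+n2-2 = 55
sp^2 = 4972.65 / 55 = 99453/1100 ≈ 90.411818

90.4118


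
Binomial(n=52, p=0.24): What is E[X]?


E[X] = n*p = 52 * 0.24 = 12.48

12.48


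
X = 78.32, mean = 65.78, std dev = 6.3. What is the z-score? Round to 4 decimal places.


z = (X - mu) / sigma
X - mu = 78.32 - 65.78 = 12.54
z = 12.54 / 6.3 = 209/105 ≈ 1.990476

1.9905


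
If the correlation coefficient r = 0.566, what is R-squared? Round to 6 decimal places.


R^2 = r^2 = (0.566)^2 = 0.320356

0.320356


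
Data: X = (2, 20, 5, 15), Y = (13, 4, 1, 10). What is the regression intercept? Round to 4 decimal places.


a = ybar - b*xbar, where b = sum((xi-xbar)(yi-ybar)) / sum((xi-xbar)^2)
n = 4, xbar = 42/4 = 10.5, ybar = 28/4 = 7
Sxy = sum((xi-xbar)(yi-ybar)) = -33
Sxx = sum((xi-xbar)^2) = 213
b = Sxy / Sxx = -11/71 ≈ -0.154930
a = 7 - (-0.154930) * 10.5 = 1225/142 ≈ 8.626761

8.6268


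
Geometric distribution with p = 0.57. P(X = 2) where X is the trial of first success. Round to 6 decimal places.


P = (1-p)^(k-1) * p
(1-p)^(k-1) = 0.43^1 = 0.43
P = 0.43 * 0.57 = 0.2451

0.245100


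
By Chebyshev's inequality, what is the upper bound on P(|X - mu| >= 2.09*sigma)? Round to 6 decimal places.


P <= 1/k^2
k^2 = 2.09^2 = 4.3681
1/k^2 = 1 / 4.3681 ≈ 0.22893249

0.228932


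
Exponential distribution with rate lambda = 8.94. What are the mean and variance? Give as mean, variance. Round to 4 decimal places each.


mean = 1/lam, var = 1/lam^2
mean = 1 / 8.94 = 50/447 ≈ 0.111857
lam^2 = 8.94^2 = 79.9236
var = 1 / 79.9236 ≈ 0.012512

0.1119, 0.0125


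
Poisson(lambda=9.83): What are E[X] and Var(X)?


E[X] = Var(X) = lambda = 9.83

9.83, 9.83


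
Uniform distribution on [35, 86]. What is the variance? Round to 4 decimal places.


Var = (b-a)^2 / 12
(b-a)^2 = (86 - 35)^2 = 2601
Var = 2601/12 = 216.75

216.7500


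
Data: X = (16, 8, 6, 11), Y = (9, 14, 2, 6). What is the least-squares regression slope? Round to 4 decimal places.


b = sum((xi-xbar)(yi-ybar)) / sum((xi-xbar)^2)
n = 4, xbar = 41/4 = 10.25, ybar = 31/4 = 7.75
Sxy = sum((xi-xbar)(yi-ybar)) = 16.25
Sxx = sum((xi-xbar)^2) = 56.75
b = Sxy / Sxx = 65/227 ≈ 0.286344

0.2863


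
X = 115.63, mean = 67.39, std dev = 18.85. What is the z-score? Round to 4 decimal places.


z = (X - mu) / sigma
X - mu = 115.63 - 67.39 = 48.24
z = 48.24 / 18.85 = 4824/1885 ≈ 2.559151

2.5592


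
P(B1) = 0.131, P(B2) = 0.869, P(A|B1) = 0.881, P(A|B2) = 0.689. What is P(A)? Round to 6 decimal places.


P(A) = P(A|B1)*P(B1) + P(A|B2)*P(B2)
P(A|B1)*P(B1) = 0.881 * 0.131 = 0.115411
P(A|B2)*P(B2) = 0.689 * 0.869 = 0.598741
P(A) = 0.115411 + 0.598741 = 0.714152

0.714152


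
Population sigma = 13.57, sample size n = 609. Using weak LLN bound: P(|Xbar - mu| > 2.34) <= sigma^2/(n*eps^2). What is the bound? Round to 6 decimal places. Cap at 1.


bound = min(1, sigma^2/(n*eps^2))
sigma^2 = 13.57^2 = 184.1449
n*eps^2 = 609 * 2.34^2 = 609 * 5.4756 = 3334.6404
sigma^2/(n*eps^2) = 184.1449 / 3334.6404 ≈ 0.05522182

0.055222


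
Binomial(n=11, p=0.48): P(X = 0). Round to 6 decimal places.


P = C(n,k) * p^k * (1-p)^(n-k)
C(11,0) = 1
p^k = 0.48^0 = 1
(1-p)^(n-k) = 0.52^11 ≈ 0.0007516866
P = 1 * 1 * 0.0007516866 ≈ 0.000752

0.000752


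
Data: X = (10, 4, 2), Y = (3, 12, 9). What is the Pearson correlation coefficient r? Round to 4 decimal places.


r = sum((xi-xbar)(yi-ybar)) / sqrt(sum((xi-xbar)^2) * sum((yi-ybar)^2))
n = 3, xbar = 16/3 ≈ 5.333333, ybar = 24/3 = 8
Sxy = sum((xi-xbar)(yi-ybar)) = -32
Sxx = sum((xi-xbar)^2) = 104/3 ≈ 34.666667
Syy = sum((yi-ybar)^2) = 42
sqrt(Sxx*Syy) ≈ 38.157568
r = Sxy / sqrt(Sxx*Syy) = -32 / 38.157568 ≈ -0.838628

-0.8386


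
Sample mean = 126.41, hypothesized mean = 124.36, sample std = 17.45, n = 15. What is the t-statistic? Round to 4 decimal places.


t = (xbar - mu0) / (s/sqrt(n))
xbar - mu0 = 126.41 - 124.36 = 2.05
sqrt(15) ≈ 3.87298335
s/sqrt(n) = 17.45 / 3.87298335 ≈ 4.50557063
t = 2.05 / 4.50557063 ≈ 0.454992

0.4550


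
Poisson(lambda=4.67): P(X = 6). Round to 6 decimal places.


P = e^(-lam) * lam^k / k!
e^(-4.67) ≈ 0.009372270
lam^k = 4.67^6 ≈ 10372.926089
k! = 6! = 720
P = 0.009372270 * 10372.926089 / 720 ≈ 0.135025

0.135025


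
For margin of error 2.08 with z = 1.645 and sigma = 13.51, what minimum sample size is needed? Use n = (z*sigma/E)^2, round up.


z*sigma/E = 1.645 * 13.51 / 2.08 ≈ 10.684591
(z*sigma/E)^2 ≈ 114.160492
round up: n = 115

115


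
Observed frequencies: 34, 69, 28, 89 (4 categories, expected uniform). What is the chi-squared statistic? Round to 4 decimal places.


chi2 = sum((O-E)^2/E), E = total/4
total = 220, E = 220/4 = 55
(34 - 55)^2 / 55 = 441 / 55 = 441/55 ≈ 8.018182
(69 - 55)^2 / 55 = 196 / 55 = 196/55 ≈ 3.563636
(28 - 55)^2 / 55 = 729 / 55 = 729/55 ≈ 13.254545
(89 - 55)^2 / 55 = 1156 / 55 = 1156/55 ≈ 21.018182
chi2 = 2522/55 ≈ 45.854545

45.8545


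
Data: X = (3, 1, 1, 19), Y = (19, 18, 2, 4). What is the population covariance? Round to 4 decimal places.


Cov = (1/n)*sum((xi-xbar)(yi-ybar))
n = 4, xbar = 24/4 = 6, ybar = 43/4 = 10.75
sum((xi-xbar)(yi-ybar)) = -105
Cov = -105 / 4 = -26.25

-26.2500


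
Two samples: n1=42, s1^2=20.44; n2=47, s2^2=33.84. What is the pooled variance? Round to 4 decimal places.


sp^2 = ((n1-1)*s1^2 + (n2-1)*s2^2)/(n1+n2-2)
(n1-1)*s1^2 = 41 * 20.44 = 838.04
(n2-1)*s2^2 = 46 * 33.84 = 1556.64
numerator = 838.04 + 1556.64 = 2394.68
n1+n2-2 = 87
sp^2 = 2394.68 / 87 = 59867/2175 ≈ 27.525057

27.5251


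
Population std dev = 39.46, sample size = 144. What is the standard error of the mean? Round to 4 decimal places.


SE = sigma / sqrt(n)
sqrt(144) = 12
SE = 39.46 / 12 = 1973/600 ≈ 3.288333

3.2883


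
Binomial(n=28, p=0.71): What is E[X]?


E[X] = n*p = 28 * 0.71 = 19.88

19.88


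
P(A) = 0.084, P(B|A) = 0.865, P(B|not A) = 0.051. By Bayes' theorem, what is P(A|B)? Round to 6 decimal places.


P(A|B) = P(B|A)*P(A) / P(B), P(B) = P(B|A)*P(A) + P(B|not A)*P(not A)
P(B|A)*P(A) = 0.865 * 0.084 = 0.07266
P(B|not A)*P(not A) = 0.051 * 0.916 = 0.046716
P(B) = 0.07266 + 0.046716 = 0.119376
P(A|B) = 0.07266 / 0.119376 = 6055/9948 ≈ 0.60866506

0.608665


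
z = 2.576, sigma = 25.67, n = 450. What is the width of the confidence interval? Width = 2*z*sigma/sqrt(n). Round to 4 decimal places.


width = 2*z*sigma/sqrt(n)
2*z*sigma = 2 * 2.576 * 25.67 = 132.25184
sqrt(450) ≈ 21.213203
width = 132.25184 / 21.213203 ≈ 6.234412

6.2344


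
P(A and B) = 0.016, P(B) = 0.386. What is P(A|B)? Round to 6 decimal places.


P(A|B) = P(A and B) / P(B) = 0.016 / 0.386 = 8/193 ≈ 0.04145078

0.041451


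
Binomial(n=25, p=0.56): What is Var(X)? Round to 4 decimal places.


Var = n*p*(1-p) = 25 * 0.56 * 0.44 = 6.16

6.1600


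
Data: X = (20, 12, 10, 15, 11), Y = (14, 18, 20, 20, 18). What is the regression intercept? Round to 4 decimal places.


a = ybar - b*xbar, where b = sum((xi-xbar)(yi-ybar)) / sum((xi-xbar)^2)
n = 5, xbar = 68/5 = 13.6, ybar = 90/5 = 18
Sxy = sum((xi-xbar)(yi-ybar)) = -30
Sxx = sum((xi-xbar)^2) = 65.2
b = Sxy / Sxx = -75/163 ≈ -0.460123
a = 18 - (-0.460123) * 13.6 = 3954/163 ≈ 24.257669

24.2577


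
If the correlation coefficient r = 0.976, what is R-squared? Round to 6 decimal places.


R^2 = r^2 = (0.976)^2 = 0.952576

0.952576


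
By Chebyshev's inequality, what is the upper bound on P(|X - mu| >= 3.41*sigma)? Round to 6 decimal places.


P <= 1/k^2
k^2 = 3.41^2 = 11.6281
1/k^2 = 1 / 11.6281 ≈ 0.08599857

0.085999


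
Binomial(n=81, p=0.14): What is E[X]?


E[X] = n*p = 81 * 0.14 = 11.34

11.34


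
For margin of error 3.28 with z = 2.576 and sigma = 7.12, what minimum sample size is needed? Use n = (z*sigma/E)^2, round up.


z*sigma/E = 2.576 * 7.12 / 3.28 = 28658/5125 ≈ 5.591805
(z*sigma/E)^2 ≈ 31.268282
round up: n = 32

32


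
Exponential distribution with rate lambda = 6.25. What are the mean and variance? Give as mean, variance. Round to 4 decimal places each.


mean = 1/lam, var = 1/lam^2
mean = 1 / 6.25 = 0.16
lam^2 = 6.25^2 = 39.0625
var = 1 / 39.0625 = 0.0256

0.1600, 0.0256


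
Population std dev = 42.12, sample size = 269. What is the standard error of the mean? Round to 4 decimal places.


SE = sigma / sqrt(n)
sqrt(269) ≈ 16.401219
SE = 42.12 / 16.401219 ≈ 2.568102

2.5681


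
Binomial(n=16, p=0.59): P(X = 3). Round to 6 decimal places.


P = C(n,k) * p^k * (1-p)^(n-k)
C(16,3) = 560
p^k = 0.59^3 = 0.205379
(1-p)^(n-k) = 0.41^13 ≈ 0.000009251031
P = 560 * 0.205379 * 0.000009251031 ≈ 0.001064

0.001064


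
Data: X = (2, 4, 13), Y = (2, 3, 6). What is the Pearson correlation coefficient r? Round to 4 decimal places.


r = sum((xi-xbar)(yi-ybar)) / sqrt(sum((xi-xbar)^2) * sum((yi-ybar)^2))
n = 3, xbar = 19/3 ≈ 6.333333, ybar = 11/3 ≈ 3.666667
Sxy = sum((xi-xbar)(yi-ybar)) = 73/3 ≈ 24.333333
Sxx = sum((xi-xbar)^2) = 206/3 ≈ 68.666667
Syy = sum((yi-ybar)^2) = 26/3 ≈ 8.666667
sqrt(Sxx*Syy) ≈ 24.394899
r = Sxy / sqrt(Sxx*Syy) = 24.333333 / 24.394899 ≈ 0.997476

0.9975


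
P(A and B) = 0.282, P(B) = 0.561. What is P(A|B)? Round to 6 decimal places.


P(A|B) = P(A and B) / P(B) = 0.282 / 0.561 = 94/187 ≈ 0.50267380

0.502674


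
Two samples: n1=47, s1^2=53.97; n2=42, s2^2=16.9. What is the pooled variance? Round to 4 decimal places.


sp^2 = ((n1-1)*s1^2 + (n2-1)*s2^2)/(n1+n2-2)
(n1-1)*s1^2 = 46 * 53.97 = 2482.62
(n2-1)*s2^2 = 41 * 16.9 = 692.9
numerator = 2482.62 + 692.9 = 3175.52
n1+n2-2 = 87
sp^2 = 3175.52 / 87 = 79388/2175 ≈ 36.500230

36.5002


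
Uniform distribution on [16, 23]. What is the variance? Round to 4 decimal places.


Var = (b-a)^2 / 12
(b-a)^2 = (23 - 16)^2 = 49
Var = 49/12 ≈ 4.083333

4.0833


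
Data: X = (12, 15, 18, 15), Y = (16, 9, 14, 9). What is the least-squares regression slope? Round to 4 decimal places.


b = sum((xi-xbar)(yi-ybar)) / sum((xi-xbar)^2)
n = 4, xbar = 60/4 = 15, ybar = 48/4 = 12
Sxy = sum((xi-xbar)(yi-ybar)) = -6
Sxx = sum((xi-xbar)^2) = 18
b = Sxy / Sxx = -1/3 ≈ -0.333333

-0.3333


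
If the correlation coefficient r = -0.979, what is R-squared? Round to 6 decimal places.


R^2 = r^2 = (-0.979)^2 = 0.958441

0.958441


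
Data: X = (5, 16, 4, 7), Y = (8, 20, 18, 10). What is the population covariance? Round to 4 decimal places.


Cov = (1/n)*sum((xi-xbar)(yi-ybar))
n = 4, xbar = 32/4 = 8, ybar = 56/4 = 14
sum((xi-xbar)(yi-ybar)) = 54
Cov = 54 / 4 = 13.5

13.5000


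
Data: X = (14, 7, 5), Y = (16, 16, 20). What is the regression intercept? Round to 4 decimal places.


a = ybar - b*xbar, where b = sum((xi-xbar)(yi-ybar)) / sum((xi-xbar)^2)
n = 3, xbar = 26/3 ≈ 8.666667, ybar = 52/3 ≈ 17.333333
Sxy = sum((xi-xbar)(yi-ybar)) = -44/3 ≈ -14.666667
Sxx = sum((xi-xbar)^2) = 134/3 ≈ 44.666667
b = Sxy / Sxx = -22/67 ≈ -0.328358
a = 17.333333 - (-0.328358) * 8.666667 = 1352/67 ≈ 20.179104

20.1791


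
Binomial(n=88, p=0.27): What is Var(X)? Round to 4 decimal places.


Var = n*p*(1-p) = 88 * 0.27 * 0.73 = 17.3448

17.3448


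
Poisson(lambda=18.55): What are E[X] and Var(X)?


E[X] = Var(X) = lambda = 18.55

18.55, 18.55


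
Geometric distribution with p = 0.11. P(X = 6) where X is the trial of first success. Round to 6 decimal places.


P = (1-p)^(k-1) * p
(1-p)^(k-1) = 0.89^5 ≈ 0.5584059
P = 0.5584059 * 0.11 ≈ 0.06142465

0.061425


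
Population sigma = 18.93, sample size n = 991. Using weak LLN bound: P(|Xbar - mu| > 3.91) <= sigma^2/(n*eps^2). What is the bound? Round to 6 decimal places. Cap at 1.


bound = min(1, sigma^2/(n*eps^2))
sigma^2 = 18.93^2 = 358.3449
n*eps^2 = 991 * 3.91^2 = 991 * 15.2881 = 15150.5071
sigma^2/(n*eps^2) = 358.3449 / 15150.5071 ≈ 0.02365234

0.023652


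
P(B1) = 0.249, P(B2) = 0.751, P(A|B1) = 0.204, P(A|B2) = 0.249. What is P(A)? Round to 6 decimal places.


P(A) = P(A|B1)*P(B1) + P(A|B2)*P(B2)
P(A|B1)*P(B1) = 0.204 * 0.249 = 0.050796
P(A|B2)*P(B2) = 0.249 * 0.751 = 0.186999
P(A) = 0.050796 + 0.186999 = 0.237795

0.237795


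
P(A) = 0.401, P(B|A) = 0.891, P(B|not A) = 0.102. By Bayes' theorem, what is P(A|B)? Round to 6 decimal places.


P(A|B) = P(B|A)*P(A) / P(B), P(B) = P(B|A)*P(A) + P(B|not A)*P(not A)
P(B|A)*P(A) = 0.891 * 0.401 = 0.357291
P(B|not A)*P(not A) = 0.102 * 0.599 = 0.061098
P(B) = 0.357291 + 0.061098 = 0.418389
P(A|B) = 0.357291 / 0.418389 ≈ 0.85396844

0.853968


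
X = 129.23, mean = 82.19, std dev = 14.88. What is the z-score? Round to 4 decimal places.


z = (X - mu) / sigma
X - mu = 129.23 - 82.19 = 47.04
z = 47.04 / 14.88 = 98/31 ≈ 3.161290

3.1613


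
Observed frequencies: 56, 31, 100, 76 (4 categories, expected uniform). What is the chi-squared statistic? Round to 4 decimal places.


chi2 = sum((O-E)^2/E), E = total/4
total = 263, E = 263/4 = 65.75
(56 - 65.75)^2 / 65.75 = 95.0625 / 65.75 = 1521/1052 ≈ 1.445817
(31 - 65.75)^2 / 65.75 = 1207.5625 / 65.75 = 19321/1052 ≈ 18.365970
(100 - 65.75)^2 / 65.75 = 1173.0625 / 65.75 = 18769/1052 ≈ 17.841255
(76 - 65.75)^2 / 65.75 = 105.0625 / 65.75 = 1681/1052 ≈ 1.597909
chi2 = 10323/263 ≈ 39.250951

39.2510


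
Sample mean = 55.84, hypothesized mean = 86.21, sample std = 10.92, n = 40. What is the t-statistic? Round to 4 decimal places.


t = (xbar - mu0) / (s/sqrt(n))
xbar - mu0 = 55.84 - 86.21 = -30.37
sqrt(40) ≈ 6.32455532
s/sqrt(n) = 10.92 / 6.32455532 ≈ 1.72660360
t = -30.37 / 1.72660360 ≈ -17.589446

-17.5894


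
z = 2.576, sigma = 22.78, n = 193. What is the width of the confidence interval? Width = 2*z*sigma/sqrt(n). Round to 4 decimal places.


width = 2*z*sigma/sqrt(n)
2*z*sigma = 2 * 2.576 * 22.78 = 117.36256
sqrt(193) ≈ 13.892444
width = 117.36256 / 13.892444 ≈ 8.447942

8.4479


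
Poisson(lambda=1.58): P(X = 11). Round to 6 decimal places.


P = e^(-lam) * lam^k / k!
e^(-1.58) ≈ 0.2059751
lam^k = 1.58^11 ≈ 153.189132
k! = 11! = 39916800
P = 0.2059751 * 153.189132 / 39916800 ≈ 0.000001

0.000001


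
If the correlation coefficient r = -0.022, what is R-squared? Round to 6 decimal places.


R^2 = r^2 = (-0.022)^2 = 0.000484

0.000484


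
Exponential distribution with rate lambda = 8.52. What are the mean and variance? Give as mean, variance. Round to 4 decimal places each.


mean = 1/lam, var = 1/lam^2
mean = 1 / 8.52 = 25/213 ≈ 0.117371
lam^2 = 8.52^2 = 72.5904
var = 1 / 72.5904 ≈ 0.013776

0.1174, 0.0138


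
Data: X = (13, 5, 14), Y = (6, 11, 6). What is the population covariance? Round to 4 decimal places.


Cov = (1/n)*sum((xi-xbar)(yi-ybar))
n = 3, xbar = 32/3 ≈ 10.666667, ybar = 23/3 ≈ 7.666667
sum((xi-xbar)(yi-ybar)) = -85/3 ≈ -28.333333
Cov = -28.333333 / 3 = -85/9 ≈ -9.444444

-9.4444


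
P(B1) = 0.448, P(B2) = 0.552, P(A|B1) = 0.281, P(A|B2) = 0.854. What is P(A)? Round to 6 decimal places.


P(A) = P(A|B1)*P(B1) + P(A|B2)*P(B2)
P(A|B1)*P(B1) = 0.281 * 0.448 = 0.125888
P(A|B2)*P(B2) = 0.854 * 0.552 = 0.471408
P(A) = 0.125888 + 0.471408 = 0.597296

0.597296


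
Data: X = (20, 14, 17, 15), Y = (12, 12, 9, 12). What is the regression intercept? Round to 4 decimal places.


a = ybar - b*xbar, where b = sum((xi-xbar)(yi-ybar)) / sum((xi-xbar)^2)
n = 4, xbar = 66/4 = 16.5, ybar = 45/4 = 11.25
Sxy = sum((xi-xbar)(yi-ybar)) = -1.5
Sxx = sum((xi-xbar)^2) = 21
b = Sxy / Sxx = -1/14 ≈ -0.071429
a = 11.25 - (-0.071429) * 16.5 = 87/7 ≈ 12.428571

12.4286


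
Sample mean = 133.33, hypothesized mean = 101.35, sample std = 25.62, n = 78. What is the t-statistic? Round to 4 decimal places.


t = (xbar - mu0) / (s/sqrt(n))
xbar - mu0 = 133.33 - 101.35 = 31.98
sqrt(78) ≈ 8.83176087
s/sqrt(n) = 25.62 / 8.83176087 ≈ 2.90089376
t = 31.98 / 2.90089376 ≈ 11.024189

11.0242


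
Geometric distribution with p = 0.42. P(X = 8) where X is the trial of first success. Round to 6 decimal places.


P = (1-p)^(k-1) * p
(1-p)^(k-1) = 0.58^7 ≈ 0.02207984
P = 0.02207984 * 0.42 ≈ 0.009273534

0.009274


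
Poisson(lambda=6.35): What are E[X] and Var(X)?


E[X] = Var(X) = lambda = 6.35

6.35, 6.35


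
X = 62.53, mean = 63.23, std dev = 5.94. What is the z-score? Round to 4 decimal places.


z = (X - mu) / sigma
X - mu = 62.53 - 63.23 = -0.7
z = -0.7 / 5.94 = -35/297 ≈ -0.117845

-0.1178


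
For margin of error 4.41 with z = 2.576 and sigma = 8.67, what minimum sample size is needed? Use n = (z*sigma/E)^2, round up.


z*sigma/E = 2.576 * 8.67 / 4.41 = 13294/2625 ≈ 5.064381
(z*sigma/E)^2 ≈ 25.647954
round up: n = 26

26


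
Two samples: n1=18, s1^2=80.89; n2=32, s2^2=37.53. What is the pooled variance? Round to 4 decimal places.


sp^2 = ((n1-1)*s1^2 + (n2-1)*s2^2)/(n1+n2-2)
(n1-1)*s1^2 = 17 * 80.89 = 1375.13
(n2-1)*s2^2 = 31 * 37.53 = 1163.43
numerator = 1375.13 + 1163.43 = 2538.56
n1+n2-2 = 48
sp^2 = 2538.56 / 48 = 7933/150 ≈ 52.886667

52.8867


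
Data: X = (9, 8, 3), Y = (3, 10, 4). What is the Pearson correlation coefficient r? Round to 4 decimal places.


r = sum((xi-xbar)(yi-ybar)) / sqrt(sum((xi-xbar)^2) * sum((yi-ybar)^2))
n = 3, xbar = 20/3 ≈ 6.666667, ybar = 17/3 ≈ 5.666667
Sxy = sum((xi-xbar)(yi-ybar)) = 17/3 ≈ 5.666667
Sxx = sum((xi-xbar)^2) = 62/3 ≈ 20.666667
Syy = sum((yi-ybar)^2) = 86/3 ≈ 28.666667
sqrt(Sxx*Syy) ≈ 24.340182
r = Sxy / sqrt(Sxx*Syy) = 5.666667 / 24.340182 ≈ 0.232811

0.2328


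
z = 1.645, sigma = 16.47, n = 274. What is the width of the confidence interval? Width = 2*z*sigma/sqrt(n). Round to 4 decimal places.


width = 2*z*sigma/sqrt(n)
2*z*sigma = 2 * 1.645 * 16.47 = 54.1863
sqrt(274) ≈ 16.552945
width = 54.1863 / 16.552945 ≈ 3.273514

3.2735


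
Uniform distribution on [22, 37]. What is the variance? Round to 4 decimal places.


Var = (b-a)^2 / 12
(b-a)^2 = (37 - 22)^2 = 225
Var = 225/12 = 18.75

18.7500


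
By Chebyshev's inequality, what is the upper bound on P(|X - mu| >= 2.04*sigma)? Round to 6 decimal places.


P <= 1/k^2
k^2 = 2.04^2 = 4.1616
1/k^2 = 1 / 4.1616 = 625/2601 ≈ 0.24029220

0.240292


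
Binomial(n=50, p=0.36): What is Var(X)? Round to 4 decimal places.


Var = n*p*(1-p) = 50 * 0.36 * 0.64 = 11.52

11.5200


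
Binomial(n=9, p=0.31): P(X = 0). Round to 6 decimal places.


P = C(n,k) * p^k * (1-p)^(n-k)
C(9,0) = 1
p^k = 0.31^0 = 1
(1-p)^(n-k) = 0.69^9 ≈ 0.03545209
P = 1 * 1 * 0.03545209 ≈ 0.035452

0.035452


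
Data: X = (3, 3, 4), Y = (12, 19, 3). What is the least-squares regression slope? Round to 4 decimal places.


b = sum((xi-xbar)(yi-ybar)) / sum((xi-xbar)^2)
n = 3, xbar = 10/3 ≈ 3.333333, ybar = 34/3 ≈ 11.333333
Sxy = sum((xi-xbar)(yi-ybar)) = -25/3 ≈ -8.333333
Sxx = sum((xi-xbar)^2) = 2/3 ≈ 0.666667
b = Sxy / Sxx = -12.5

-12.5000


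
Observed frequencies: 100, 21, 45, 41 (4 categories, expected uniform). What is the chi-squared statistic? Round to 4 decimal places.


chi2 = sum((O-E)^2/E), E = total/4
total = 207, E = 207/4 = 51.75
(100 - 51.75)^2 / 51.75 = 2328.0625 / 51.75 = 37249/828 ≈ 44.986715
(21 - 51.75)^2 / 51.75 = 945.5625 / 51.75 = 1681/92 ≈ 18.271739
(45 - 51.75)^2 / 51.75 = 45.5625 / 51.75 = 81/92 ≈ 0.880435
(41 - 51.75)^2 / 51.75 = 115.5625 / 51.75 = 1849/828 ≈ 2.233092
chi2 = 13739/207 ≈ 66.371981

66.3720


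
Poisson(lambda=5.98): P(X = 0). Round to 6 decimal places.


P = e^(-lam) * lam^k / k!
e^(-5.98) ≈ 0.002528826
lam^k = 5.98^0 = 1
k! = 0! = 1
P = 0.002528826 * 1 / 1 ≈ 0.002529

0.002529


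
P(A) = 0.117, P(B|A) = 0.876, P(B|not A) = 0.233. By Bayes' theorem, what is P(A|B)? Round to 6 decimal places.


P(A|B) = P(B|A)*P(A) / P(B), P(B) = P(B|A)*P(A) + P(B|not A)*P(not A)
P(B|A)*P(A) = 0.876 * 0.117 = 0.102492
P(B|not A)*P(not A) = 0.233 * 0.883 = 0.205739
P(B) = 0.102492 + 0.205739 = 0.308231
P(A|B) = 0.102492 / 0.308231 ≈ 0.33251685

0.332517
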